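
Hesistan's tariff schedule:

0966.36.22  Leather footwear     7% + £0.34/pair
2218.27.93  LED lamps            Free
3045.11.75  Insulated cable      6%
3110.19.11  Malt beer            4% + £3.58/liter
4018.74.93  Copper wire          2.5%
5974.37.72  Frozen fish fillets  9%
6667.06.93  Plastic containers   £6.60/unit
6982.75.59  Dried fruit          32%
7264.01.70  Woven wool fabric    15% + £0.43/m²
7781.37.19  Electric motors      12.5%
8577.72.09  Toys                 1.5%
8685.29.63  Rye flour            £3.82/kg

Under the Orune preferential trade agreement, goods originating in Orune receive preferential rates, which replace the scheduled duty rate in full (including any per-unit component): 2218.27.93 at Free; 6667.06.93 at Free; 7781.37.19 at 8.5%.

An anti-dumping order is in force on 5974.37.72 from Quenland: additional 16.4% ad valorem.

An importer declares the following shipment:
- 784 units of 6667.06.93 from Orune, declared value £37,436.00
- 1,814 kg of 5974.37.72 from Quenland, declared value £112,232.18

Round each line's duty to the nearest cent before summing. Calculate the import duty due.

£28,506.97

Line 1 (6667.06.93, Orune, 784 units, £37,436.00):
Base rate for 6667.06.93 is £6.60/unit.
Origin Orune qualifies under the Hesistan–Orune agreement and 6667.06.93 is covered: preferential rate Free applies instead.
Duty = £37,436.00 × 0% = £0.00.
Line 2 (5974.37.72, Quenland, 1,814 kg, £112,232.18):
Base rate for 5974.37.72 is 9%.
Additional duty on 5974.37.72 from Quenland: +16.4%. Applied ad valorem rate: 9% + 16.4% = 25.4%.
Duty = £112,232.18 × 25.4% = £28,506.97.
Total = £0.00 + £28,506.97 = £28,506.97.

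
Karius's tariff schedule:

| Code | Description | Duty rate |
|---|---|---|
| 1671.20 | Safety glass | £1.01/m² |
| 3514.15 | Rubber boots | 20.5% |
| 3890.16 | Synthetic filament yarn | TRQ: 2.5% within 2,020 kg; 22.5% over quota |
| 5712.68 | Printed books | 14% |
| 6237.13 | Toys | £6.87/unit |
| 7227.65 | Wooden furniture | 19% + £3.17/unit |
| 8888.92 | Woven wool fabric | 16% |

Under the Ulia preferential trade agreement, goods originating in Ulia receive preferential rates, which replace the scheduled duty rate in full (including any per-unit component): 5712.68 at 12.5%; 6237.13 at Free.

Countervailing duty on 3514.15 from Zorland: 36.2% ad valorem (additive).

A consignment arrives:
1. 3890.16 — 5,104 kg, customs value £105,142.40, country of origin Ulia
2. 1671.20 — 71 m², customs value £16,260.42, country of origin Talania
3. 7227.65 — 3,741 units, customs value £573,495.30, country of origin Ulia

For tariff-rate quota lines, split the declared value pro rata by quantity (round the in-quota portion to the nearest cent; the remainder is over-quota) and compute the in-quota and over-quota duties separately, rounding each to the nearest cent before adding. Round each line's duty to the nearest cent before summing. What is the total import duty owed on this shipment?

Line 1 (3890.16, Ulia, 5,104 kg, £105,142.40):
Code 3890.16 is under a tariff-rate quota (threshold 2,020 kg). In-quota: 2,020 kg at 2.5%; over-quota: 3,084 kg at 22.5%.
Pro-rata value split: in-quota = £105,142.40 × 2,020/5,104 = £41,612.00; over-quota = £105,142.40 − £41,612.00 = £63,530.40.
In-quota duty = £41,612.00 × 2.5% = £1,040.30. Over-quota duty = £63,530.40 × 22.5% = £14,294.34.
Line duty = £1,040.30 + £14,294.34 = £15,334.64.
Line 2 (1671.20, Talania, 71 m², £16,260.42):
Base rate for 1671.20 is £1.01/m².
Duty = 71 × £1.01 = £71.71.
Line 3 (7227.65, Ulia, 3,741 units, £573,495.30):
Base rate for 7227.65 is 19% + £3.17/unit.
Origin Ulia is the FTA partner but 7227.65 is not on the preference list; base rate stands.
Duty = £573,495.30 × 19% + 3,741 × £3.17 = £120,823.08.
Total = £15,334.64 + £71.71 + £120,823.08 = £136,229.43.

£136,229.43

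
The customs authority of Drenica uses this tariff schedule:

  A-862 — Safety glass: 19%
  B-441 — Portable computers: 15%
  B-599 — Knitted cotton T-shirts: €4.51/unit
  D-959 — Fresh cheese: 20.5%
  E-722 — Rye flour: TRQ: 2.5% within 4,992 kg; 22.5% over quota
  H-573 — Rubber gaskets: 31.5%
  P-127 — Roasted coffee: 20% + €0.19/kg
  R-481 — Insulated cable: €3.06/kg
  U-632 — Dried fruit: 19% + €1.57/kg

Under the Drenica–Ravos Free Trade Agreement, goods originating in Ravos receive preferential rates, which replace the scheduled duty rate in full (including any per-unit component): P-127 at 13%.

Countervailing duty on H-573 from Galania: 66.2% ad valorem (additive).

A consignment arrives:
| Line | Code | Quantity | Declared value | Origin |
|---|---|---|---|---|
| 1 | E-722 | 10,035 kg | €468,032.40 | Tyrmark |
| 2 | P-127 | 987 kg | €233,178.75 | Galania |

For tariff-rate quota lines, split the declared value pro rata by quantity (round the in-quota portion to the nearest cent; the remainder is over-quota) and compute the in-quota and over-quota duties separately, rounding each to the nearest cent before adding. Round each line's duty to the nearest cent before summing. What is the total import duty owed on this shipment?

Line 1 (E-722, Tyrmark, 10,035 kg, €468,032.40):
Code E-722 is under a tariff-rate quota (threshold 4,992 kg). In-quota: 4,992 kg at 2.5%; over-quota: 5,043 kg at 22.5%.
Pro-rata value split: in-quota = €468,032.40 × 4,992/10,035 = €232,826.88; over-quota = €468,032.40 − €232,826.88 = €235,205.52.
In-quota duty = €232,826.88 × 2.5% = €5,820.67. Over-quota duty = €235,205.52 × 22.5% = €52,921.24.
Line duty = €5,820.67 + €52,921.24 = €58,741.91.
Line 2 (P-127, Galania, 987 kg, €233,178.75):
Base rate for P-127 is 20% + €0.19/kg.
P-127 has an FTA preferential rate, but origin Galania is not Ravos; base rate stands.
Duty = €233,178.75 × 20% + 987 × €0.19 = €46,823.28.
Total = €58,741.91 + €46,823.28 = €105,565.19.

€105,565.19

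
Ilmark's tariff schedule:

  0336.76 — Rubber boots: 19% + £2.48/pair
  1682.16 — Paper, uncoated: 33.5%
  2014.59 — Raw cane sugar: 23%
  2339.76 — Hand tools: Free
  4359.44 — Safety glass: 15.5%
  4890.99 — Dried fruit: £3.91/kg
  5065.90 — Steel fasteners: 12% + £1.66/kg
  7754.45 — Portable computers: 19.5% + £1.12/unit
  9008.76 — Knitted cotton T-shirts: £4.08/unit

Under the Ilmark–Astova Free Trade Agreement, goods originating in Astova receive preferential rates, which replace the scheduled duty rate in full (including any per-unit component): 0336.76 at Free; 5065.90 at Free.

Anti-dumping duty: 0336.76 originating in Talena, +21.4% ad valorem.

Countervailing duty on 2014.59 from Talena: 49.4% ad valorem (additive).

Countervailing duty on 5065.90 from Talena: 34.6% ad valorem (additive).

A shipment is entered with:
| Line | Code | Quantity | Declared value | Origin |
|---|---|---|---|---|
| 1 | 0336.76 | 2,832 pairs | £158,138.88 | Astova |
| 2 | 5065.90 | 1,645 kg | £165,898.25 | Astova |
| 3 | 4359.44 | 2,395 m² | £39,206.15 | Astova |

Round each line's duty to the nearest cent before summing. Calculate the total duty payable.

£6,076.95

Line 1 (0336.76, Astova, 2,832 pairs, £158,138.88):
Base rate for 0336.76 is 19% + £2.48/pair.
Origin Astova qualifies under the Ilmark–Astova agreement and 0336.76 is covered: preferential rate Free applies instead.
The additional-duty order on 0336.76 targets Talena, not Astova; it does not apply.
Duty = £158,138.88 × 0% = £0.00.
Line 2 (5065.90, Astova, 1,645 kg, £165,898.25):
Base rate for 5065.90 is 12% + £1.66/kg.
Origin Astova qualifies under the Ilmark–Astova agreement and 5065.90 is covered: preferential rate Free applies instead.
The additional-duty order on 5065.90 targets Talena, not Astova; it does not apply.
Duty = £165,898.25 × 0% = £0.00.
Line 3 (4359.44, Astova, 2,395 m², £39,206.15):
Base rate for 4359.44 is 15.5%.
Origin Astova is the FTA partner but 4359.44 is not on the preference list; base rate stands.
Duty = £39,206.15 × 15.5% = £6,076.95.
Total = £0.00 + £0.00 + £6,076.95 = £6,076.95.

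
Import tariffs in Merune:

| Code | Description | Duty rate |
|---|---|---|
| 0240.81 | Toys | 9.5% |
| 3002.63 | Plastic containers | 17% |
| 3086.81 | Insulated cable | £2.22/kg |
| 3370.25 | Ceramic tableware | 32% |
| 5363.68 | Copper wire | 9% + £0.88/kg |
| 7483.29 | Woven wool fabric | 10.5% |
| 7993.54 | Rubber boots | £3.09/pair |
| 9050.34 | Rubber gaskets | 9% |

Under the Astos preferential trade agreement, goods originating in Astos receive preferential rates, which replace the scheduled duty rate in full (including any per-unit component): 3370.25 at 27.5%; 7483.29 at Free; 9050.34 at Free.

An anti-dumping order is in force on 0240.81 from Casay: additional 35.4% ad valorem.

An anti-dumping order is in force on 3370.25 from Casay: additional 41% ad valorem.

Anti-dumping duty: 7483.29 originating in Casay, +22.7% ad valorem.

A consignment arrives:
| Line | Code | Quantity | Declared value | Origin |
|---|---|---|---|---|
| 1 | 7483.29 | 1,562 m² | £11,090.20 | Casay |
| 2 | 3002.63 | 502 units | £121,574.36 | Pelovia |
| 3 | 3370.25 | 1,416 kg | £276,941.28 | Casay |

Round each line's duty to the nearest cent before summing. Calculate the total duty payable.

£226,516.72

Line 1 (7483.29, Casay, 1,562 m², £11,090.20):
Base rate for 7483.29 is 10.5%.
7483.29 has an FTA preferential rate, but origin Casay is not Astos; base rate stands.
Additional duty on 7483.29 from Casay: +22.7%. Applied ad valorem rate: 10.5% + 22.7% = 33.2%.
Duty = £11,090.20 × 33.2% = £3,681.95.
Line 2 (3002.63, Pelovia, 502 units, £121,574.36):
Base rate for 3002.63 is 17%.
Duty = £121,574.36 × 17% = £20,667.64.
Line 3 (3370.25, Casay, 1,416 kg, £276,941.28):
Base rate for 3370.25 is 32%.
3370.25 has an FTA preferential rate, but origin Casay is not Astos; base rate stands.
Additional duty on 3370.25 from Casay: +41%. Applied ad valorem rate: 32% + 41% = 73%.
Duty = £276,941.28 × 73% = £202,167.13.
Total = £3,681.95 + £20,667.64 + £202,167.13 = £226,516.72.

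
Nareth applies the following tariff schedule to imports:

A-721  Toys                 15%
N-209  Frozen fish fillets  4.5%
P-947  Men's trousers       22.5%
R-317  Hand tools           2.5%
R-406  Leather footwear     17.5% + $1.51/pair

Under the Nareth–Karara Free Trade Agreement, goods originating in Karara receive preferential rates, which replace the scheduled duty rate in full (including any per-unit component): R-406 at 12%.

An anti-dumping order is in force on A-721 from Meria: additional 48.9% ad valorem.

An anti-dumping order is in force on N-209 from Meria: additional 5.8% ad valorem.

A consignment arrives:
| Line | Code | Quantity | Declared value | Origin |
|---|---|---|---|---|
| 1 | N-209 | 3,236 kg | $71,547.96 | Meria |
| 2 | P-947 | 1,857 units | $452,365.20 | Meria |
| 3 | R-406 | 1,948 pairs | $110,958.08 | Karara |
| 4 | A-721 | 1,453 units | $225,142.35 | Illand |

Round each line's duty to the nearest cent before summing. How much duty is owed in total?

$156,237.93

Line 1 (N-209, Meria, 3,236 kg, $71,547.96):
Base rate for N-209 is 4.5%.
Additional duty on N-209 from Meria: +5.8%. Applied ad valorem rate: 4.5% + 5.8% = 10.3%.
Duty = $71,547.96 × 10.3% = $7,369.44.
Line 2 (P-947, Meria, 1,857 units, $452,365.20):
Base rate for P-947 is 22.5%.
Duty = $452,365.20 × 22.5% = $101,782.17.
Line 3 (R-406, Karara, 1,948 pairs, $110,958.08):
Base rate for R-406 is 17.5% + $1.51/pair.
Origin Karara qualifies under the Nareth–Karara agreement and R-406 is covered: preferential rate 12% applies instead.
Duty = $110,958.08 × 12% = $13,314.97.
Line 4 (A-721, Illand, 1,453 units, $225,142.35):
Base rate for A-721 is 15%.
The additional-duty order on A-721 targets Meria, not Illand; it does not apply.
Duty = $225,142.35 × 15% = $33,771.35.
Total = $7,369.44 + $101,782.17 + $13,314.97 + $33,771.35 = $156,237.93.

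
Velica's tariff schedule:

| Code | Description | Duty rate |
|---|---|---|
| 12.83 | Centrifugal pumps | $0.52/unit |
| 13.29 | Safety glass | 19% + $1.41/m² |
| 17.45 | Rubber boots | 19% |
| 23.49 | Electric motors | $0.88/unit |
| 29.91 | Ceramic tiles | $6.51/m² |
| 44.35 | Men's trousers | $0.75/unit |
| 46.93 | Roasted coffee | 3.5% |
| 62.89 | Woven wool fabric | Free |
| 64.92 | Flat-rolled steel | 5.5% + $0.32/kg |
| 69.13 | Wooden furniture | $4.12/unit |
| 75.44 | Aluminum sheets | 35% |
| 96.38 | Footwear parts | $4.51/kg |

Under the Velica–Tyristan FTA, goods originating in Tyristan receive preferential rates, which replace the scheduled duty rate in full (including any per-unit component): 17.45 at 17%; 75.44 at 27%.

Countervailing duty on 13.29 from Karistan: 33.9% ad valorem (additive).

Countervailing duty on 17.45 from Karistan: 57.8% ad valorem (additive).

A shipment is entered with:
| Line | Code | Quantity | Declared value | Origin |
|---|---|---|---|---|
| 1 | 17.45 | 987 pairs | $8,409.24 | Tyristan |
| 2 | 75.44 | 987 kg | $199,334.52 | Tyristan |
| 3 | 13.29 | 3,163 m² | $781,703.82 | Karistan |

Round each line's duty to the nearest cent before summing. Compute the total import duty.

Line 1 (17.45, Tyristan, 987 pairs, $8,409.24):
Base rate for 17.45 is 19%.
Origin Tyristan qualifies under the Velica–Tyristan agreement and 17.45 is covered: preferential rate 17% applies instead.
The additional-duty order on 17.45 targets Karistan, not Tyristan; it does not apply.
Duty = $8,409.24 × 17% = $1,429.57.
Line 2 (75.44, Tyristan, 987 kg, $199,334.52):
Base rate for 75.44 is 35%.
Origin Tyristan qualifies under the Velica–Tyristan agreement and 75.44 is covered: preferential rate 27% applies instead.
Duty = $199,334.52 × 27% = $53,820.32.
Line 3 (13.29, Karistan, 3,163 m², $781,703.82):
Base rate for 13.29 is 19% + $1.41/m².
Additional duty on 13.29 from Karistan: +33.9%. Applied ad valorem rate: 19% + 33.9% = 52.9%.
Duty = $781,703.82 × 52.9% + 3,163 × $1.41 = $417,981.15.
Total = $1,429.57 + $53,820.32 + $417,981.15 = $473,231.04.

$473,231.04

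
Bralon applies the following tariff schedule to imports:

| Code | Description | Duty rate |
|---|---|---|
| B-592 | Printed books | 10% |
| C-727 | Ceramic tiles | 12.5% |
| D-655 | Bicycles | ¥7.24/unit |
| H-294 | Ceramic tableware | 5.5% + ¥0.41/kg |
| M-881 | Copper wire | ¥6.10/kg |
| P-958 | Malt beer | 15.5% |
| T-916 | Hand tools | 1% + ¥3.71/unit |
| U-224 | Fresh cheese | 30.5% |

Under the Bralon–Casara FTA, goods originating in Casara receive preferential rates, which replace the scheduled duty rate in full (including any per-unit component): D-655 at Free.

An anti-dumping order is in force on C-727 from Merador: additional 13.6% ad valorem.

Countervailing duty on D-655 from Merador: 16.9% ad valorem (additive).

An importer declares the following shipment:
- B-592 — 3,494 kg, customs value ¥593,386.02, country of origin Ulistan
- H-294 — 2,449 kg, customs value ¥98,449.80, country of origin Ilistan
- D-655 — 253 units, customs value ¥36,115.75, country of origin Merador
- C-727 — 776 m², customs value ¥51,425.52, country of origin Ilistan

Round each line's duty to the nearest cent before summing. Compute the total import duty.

¥80,120.90

Line 1 (B-592, Ulistan, 3,494 kg, ¥593,386.02):
Base rate for B-592 is 10%.
Duty = ¥593,386.02 × 10% = ¥59,338.60.
Line 2 (H-294, Ilistan, 2,449 kg, ¥98,449.80):
Base rate for H-294 is 5.5% + ¥0.41/kg.
Duty = ¥98,449.80 × 5.5% + 2,449 × ¥0.41 = ¥6,418.83.
Line 3 (D-655, Merador, 253 units, ¥36,115.75):
Base rate for D-655 is ¥7.24/unit.
D-655 has an FTA preferential rate, but origin Merador is not Casara; base rate stands.
Additional duty on D-655 from Merador: +16.9% ad valorem. Applied ad valorem rate = 16.9%.
Duty = ¥36,115.75 × 16.9% + 253 × ¥7.24 = ¥7,935.28.
Line 4 (C-727, Ilistan, 776 m², ¥51,425.52):
Base rate for C-727 is 12.5%.
The additional-duty order on C-727 targets Merador, not Ilistan; it does not apply.
Duty = ¥51,425.52 × 12.5% = ¥6,428.19.
Total = ¥59,338.60 + ¥6,418.83 + ¥7,935.28 + ¥6,428.19 = ¥80,120.90.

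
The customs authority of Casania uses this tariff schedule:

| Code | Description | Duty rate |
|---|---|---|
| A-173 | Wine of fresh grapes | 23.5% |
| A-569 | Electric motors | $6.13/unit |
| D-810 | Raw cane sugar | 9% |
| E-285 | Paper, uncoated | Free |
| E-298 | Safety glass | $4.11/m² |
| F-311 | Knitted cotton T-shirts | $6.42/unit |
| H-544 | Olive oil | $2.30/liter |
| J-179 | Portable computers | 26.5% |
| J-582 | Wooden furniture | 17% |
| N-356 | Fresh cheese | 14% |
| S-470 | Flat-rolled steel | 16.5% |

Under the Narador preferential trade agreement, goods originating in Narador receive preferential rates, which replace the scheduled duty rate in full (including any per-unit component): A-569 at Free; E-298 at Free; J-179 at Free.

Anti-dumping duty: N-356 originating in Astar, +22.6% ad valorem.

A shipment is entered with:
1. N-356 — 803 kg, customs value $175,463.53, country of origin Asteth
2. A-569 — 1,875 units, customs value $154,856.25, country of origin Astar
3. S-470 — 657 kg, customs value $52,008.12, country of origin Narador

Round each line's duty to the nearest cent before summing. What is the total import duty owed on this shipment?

$44,639.98

Line 1 (N-356, Asteth, 803 kg, $175,463.53):
Base rate for N-356 is 14%.
The additional-duty order on N-356 targets Astar, not Asteth; it does not apply.
Duty = $175,463.53 × 14% = $24,564.89.
Line 2 (A-569, Astar, 1,875 units, $154,856.25):
Base rate for A-569 is $6.13/unit.
A-569 has an FTA preferential rate, but origin Astar is not Narador; base rate stands.
Duty = 1,875 × $6.13 = $11,493.75.
Line 3 (S-470, Narador, 657 kg, $52,008.12):
Base rate for S-470 is 16.5%.
Origin Narador is the FTA partner but S-470 is not on the preference list; base rate stands.
Duty = $52,008.12 × 16.5% = $8,581.34.
Total = $24,564.89 + $11,493.75 + $8,581.34 = $44,639.98.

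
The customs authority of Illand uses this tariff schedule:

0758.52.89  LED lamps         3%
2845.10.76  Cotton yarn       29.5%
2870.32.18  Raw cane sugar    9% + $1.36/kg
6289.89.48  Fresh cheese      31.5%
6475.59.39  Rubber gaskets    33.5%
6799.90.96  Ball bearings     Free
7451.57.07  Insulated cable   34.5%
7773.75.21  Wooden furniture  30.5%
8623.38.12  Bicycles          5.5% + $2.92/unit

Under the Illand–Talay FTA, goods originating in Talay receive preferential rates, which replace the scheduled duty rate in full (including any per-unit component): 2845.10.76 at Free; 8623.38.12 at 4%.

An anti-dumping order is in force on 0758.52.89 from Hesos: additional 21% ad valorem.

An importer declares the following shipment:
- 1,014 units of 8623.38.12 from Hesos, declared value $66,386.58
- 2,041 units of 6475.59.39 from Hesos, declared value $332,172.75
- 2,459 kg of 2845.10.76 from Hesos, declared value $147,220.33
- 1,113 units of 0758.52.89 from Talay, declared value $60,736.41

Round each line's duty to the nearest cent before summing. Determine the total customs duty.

$163,142.10

Line 1 (8623.38.12, Hesos, 1,014 units, $66,386.58):
Base rate for 8623.38.12 is 5.5% + $2.92/unit.
8623.38.12 has an FTA preferential rate, but origin Hesos is not Talay; base rate stands.
Duty = $66,386.58 × 5.5% + 1,014 × $2.92 = $6,612.14.
Line 2 (6475.59.39, Hesos, 2,041 units, $332,172.75):
Base rate for 6475.59.39 is 33.5%.
Duty = $332,172.75 × 33.5% = $111,277.87.
Line 3 (2845.10.76, Hesos, 2,459 kg, $147,220.33):
Base rate for 2845.10.76 is 29.5%.
2845.10.76 has an FTA preferential rate, but origin Hesos is not Talay; base rate stands.
Duty = $147,220.33 × 29.5% = $43,430.00.
Line 4 (0758.52.89, Talay, 1,113 units, $60,736.41):
Base rate for 0758.52.89 is 3%.
Origin Talay is the FTA partner but 0758.52.89 is not on the preference list; base rate stands.
The additional-duty order on 0758.52.89 targets Hesos, not Talay; it does not apply.
Duty = $60,736.41 × 3% = $1,822.09.
Total = $6,612.14 + $111,277.87 + $43,430.00 + $1,822.09 = $163,142.10.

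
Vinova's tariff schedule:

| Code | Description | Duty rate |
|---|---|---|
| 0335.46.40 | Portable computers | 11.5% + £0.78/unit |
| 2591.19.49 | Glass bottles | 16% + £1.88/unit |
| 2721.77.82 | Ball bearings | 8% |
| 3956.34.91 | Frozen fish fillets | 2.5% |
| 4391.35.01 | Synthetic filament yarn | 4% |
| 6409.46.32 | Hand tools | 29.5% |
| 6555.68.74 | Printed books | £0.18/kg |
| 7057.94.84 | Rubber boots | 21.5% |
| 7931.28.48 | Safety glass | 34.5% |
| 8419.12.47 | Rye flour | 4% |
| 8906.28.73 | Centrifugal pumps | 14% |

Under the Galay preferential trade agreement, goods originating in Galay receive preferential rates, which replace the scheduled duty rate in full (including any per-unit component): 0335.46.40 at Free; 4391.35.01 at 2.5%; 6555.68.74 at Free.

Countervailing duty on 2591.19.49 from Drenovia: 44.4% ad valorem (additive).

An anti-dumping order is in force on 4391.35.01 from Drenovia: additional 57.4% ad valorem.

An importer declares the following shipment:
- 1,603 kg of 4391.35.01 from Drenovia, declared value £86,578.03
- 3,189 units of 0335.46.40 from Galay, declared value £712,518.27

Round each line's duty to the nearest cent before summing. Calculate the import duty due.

Line 1 (4391.35.01, Drenovia, 1,603 kg, £86,578.03):
Base rate for 4391.35.01 is 4%.
4391.35.01 has an FTA preferential rate, but origin Drenovia is not Galay; base rate stands.
Additional duty on 4391.35.01 from Drenovia: +57.4%. Applied ad valorem rate: 4% + 57.4% = 61.4%.
Duty = £86,578.03 × 61.4% = £53,158.91.
Line 2 (0335.46.40, Galay, 3,189 units, £712,518.27):
Base rate for 0335.46.40 is 11.5% + £0.78/unit.
Origin Galay qualifies under the Vinova–Galay agreement and 0335.46.40 is covered: preferential rate Free applies instead.
Duty = £712,518.27 × 0% = £0.00.
Total = £53,158.91 + £0.00 = £53,158.91.

£53,158.91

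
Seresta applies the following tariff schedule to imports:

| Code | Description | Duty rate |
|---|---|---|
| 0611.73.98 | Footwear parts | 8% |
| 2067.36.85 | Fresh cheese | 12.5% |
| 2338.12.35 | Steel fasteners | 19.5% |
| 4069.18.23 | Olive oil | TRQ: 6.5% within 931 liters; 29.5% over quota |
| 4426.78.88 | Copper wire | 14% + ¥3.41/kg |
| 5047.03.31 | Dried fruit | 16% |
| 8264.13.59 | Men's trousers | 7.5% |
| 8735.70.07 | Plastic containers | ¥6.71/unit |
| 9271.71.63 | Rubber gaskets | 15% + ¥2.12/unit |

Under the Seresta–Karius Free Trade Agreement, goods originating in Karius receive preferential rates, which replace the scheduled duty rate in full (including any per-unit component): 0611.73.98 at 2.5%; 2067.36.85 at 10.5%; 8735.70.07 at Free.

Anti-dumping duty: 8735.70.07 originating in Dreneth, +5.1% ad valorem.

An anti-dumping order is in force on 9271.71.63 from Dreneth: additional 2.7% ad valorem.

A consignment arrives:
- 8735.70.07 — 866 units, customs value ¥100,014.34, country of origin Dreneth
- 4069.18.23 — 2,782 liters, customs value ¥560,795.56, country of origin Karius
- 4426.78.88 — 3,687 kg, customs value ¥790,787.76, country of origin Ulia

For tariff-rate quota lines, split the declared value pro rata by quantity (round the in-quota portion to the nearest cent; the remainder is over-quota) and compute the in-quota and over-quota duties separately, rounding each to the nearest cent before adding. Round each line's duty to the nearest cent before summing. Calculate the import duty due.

Line 1 (8735.70.07, Dreneth, 866 units, ¥100,014.34):
Base rate for 8735.70.07 is ¥6.71/unit.
8735.70.07 has an FTA preferential rate, but origin Dreneth is not Karius; base rate stands.
Additional duty on 8735.70.07 from Dreneth: +5.1% ad valorem. Applied ad valorem rate = 5.1%.
Duty = ¥100,014.34 × 5.1% + 866 × ¥6.71 = ¥10,911.59.
Line 2 (4069.18.23, Karius, 2,782 liters, ¥560,795.56):
Code 4069.18.23 is under a tariff-rate quota (threshold 931 liters). In-quota: 931 liters at 6.5%; over-quota: 1,851 liters at 29.5%.
Pro-rata value split: in-quota = ¥560,795.56 × 931/2,782 = ¥187,670.98; over-quota = ¥560,795.56 − ¥187,670.98 = ¥373,124.58.
In-quota duty = ¥187,670.98 × 6.5% = ¥12,198.61. Over-quota duty = ¥373,124.58 × 29.5% = ¥110,071.75.
Line duty = ¥12,198.61 + ¥110,071.75 = ¥122,270.36.
Line 3 (4426.78.88, Ulia, 3,687 kg, ¥790,787.76):
Base rate for 4426.78.88 is 14% + ¥3.41/kg.
Duty = ¥790,787.76 × 14% + 3,687 × ¥3.41 = ¥123,282.96.
Total = ¥10,911.59 + ¥122,270.36 + ¥123,282.96 = ¥256,464.91.

¥256,464.91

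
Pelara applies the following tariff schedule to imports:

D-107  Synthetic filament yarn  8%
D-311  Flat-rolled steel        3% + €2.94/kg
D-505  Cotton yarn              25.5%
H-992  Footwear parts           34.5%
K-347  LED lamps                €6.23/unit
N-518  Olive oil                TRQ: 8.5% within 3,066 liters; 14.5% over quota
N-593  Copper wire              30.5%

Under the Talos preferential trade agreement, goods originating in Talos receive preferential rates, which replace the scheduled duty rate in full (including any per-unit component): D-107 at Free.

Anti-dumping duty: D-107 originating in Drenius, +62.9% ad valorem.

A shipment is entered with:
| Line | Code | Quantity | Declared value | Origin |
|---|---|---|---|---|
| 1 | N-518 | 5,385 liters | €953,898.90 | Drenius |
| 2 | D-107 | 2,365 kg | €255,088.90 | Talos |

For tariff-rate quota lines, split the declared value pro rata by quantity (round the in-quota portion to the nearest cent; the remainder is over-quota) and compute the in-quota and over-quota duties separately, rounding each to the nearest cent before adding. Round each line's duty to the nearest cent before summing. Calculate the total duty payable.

Line 1 (N-518, Drenius, 5,385 liters, €953,898.90):
Code N-518 is under a tariff-rate quota (threshold 3,066 liters). In-quota: 3,066 liters at 8.5%; over-quota: 2,319 liters at 14.5%.
Pro-rata value split: in-quota = €953,898.90 × 3,066/5,385 = €543,111.24; over-quota = €953,898.90 − €543,111.24 = €410,787.66.
In-quota duty = €543,111.24 × 8.5% = €46,164.46. Over-quota duty = €410,787.66 × 14.5% = €59,564.21.
Line duty = €46,164.46 + €59,564.21 = €105,728.67.
Line 2 (D-107, Talos, 2,365 kg, €255,088.90):
Base rate for D-107 is 8%.
Origin Talos qualifies under the Pelara–Talos agreement and D-107 is covered: preferential rate Free applies instead.
The additional-duty order on D-107 targets Drenius, not Talos; it does not apply.
Duty = €255,088.90 × 0% = €0.00.
Total = €105,728.67 + €0.00 = €105,728.67.

€105,728.67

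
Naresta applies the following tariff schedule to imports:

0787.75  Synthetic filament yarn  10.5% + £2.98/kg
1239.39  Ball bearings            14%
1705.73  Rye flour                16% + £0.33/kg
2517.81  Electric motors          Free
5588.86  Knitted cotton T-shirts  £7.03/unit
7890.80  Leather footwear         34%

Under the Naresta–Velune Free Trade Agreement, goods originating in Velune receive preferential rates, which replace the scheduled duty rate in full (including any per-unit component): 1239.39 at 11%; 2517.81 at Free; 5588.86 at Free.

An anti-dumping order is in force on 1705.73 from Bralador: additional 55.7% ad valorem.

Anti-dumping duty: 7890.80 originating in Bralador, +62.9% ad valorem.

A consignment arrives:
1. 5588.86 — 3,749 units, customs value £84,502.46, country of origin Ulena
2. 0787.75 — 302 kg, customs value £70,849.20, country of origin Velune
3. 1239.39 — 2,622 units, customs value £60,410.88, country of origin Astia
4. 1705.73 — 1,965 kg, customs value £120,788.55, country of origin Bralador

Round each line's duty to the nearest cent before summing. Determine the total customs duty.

£130,405.96

Line 1 (5588.86, Ulena, 3,749 units, £84,502.46):
Base rate for 5588.86 is £7.03/unit.
5588.86 has an FTA preferential rate, but origin Ulena is not Velune; base rate stands.
Duty = 3,749 × £7.03 = £26,355.47.
Line 2 (0787.75, Velune, 302 kg, £70,849.20):
Base rate for 0787.75 is 10.5% + £2.98/kg.
Origin Velune is the FTA partner but 0787.75 is not on the preference list; base rate stands.
Duty = £70,849.20 × 10.5% + 302 × £2.98 = £8,339.13.
Line 3 (1239.39, Astia, 2,622 units, £60,410.88):
Base rate for 1239.39 is 14%.
1239.39 has an FTA preferential rate, but origin Astia is not Velune; base rate stands.
Duty = £60,410.88 × 14% = £8,457.52.
Line 4 (1705.73, Bralador, 1,965 kg, £120,788.55):
Base rate for 1705.73 is 16% + £0.33/kg.
Additional duty on 1705.73 from Bralador: +55.7%. Applied ad valorem rate: 16% + 55.7% = 71.7%.
Duty = £120,788.55 × 71.7% + 1,965 × £0.33 = £87,253.84.
Total = £26,355.47 + £8,339.13 + £8,457.52 + £87,253.84 = £130,405.96.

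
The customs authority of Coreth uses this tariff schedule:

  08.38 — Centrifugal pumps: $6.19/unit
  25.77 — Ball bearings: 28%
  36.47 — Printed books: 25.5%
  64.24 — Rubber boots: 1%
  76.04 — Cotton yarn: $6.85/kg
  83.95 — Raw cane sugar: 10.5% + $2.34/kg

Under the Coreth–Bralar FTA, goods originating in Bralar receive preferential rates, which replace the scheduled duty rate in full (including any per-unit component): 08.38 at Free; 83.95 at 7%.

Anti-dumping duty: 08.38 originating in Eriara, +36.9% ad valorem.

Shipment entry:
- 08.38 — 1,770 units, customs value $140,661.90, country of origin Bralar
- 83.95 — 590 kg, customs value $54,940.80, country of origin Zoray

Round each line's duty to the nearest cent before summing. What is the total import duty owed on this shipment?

$7,149.38

Line 1 (08.38, Bralar, 1,770 units, $140,661.90):
Base rate for 08.38 is $6.19/unit.
Origin Bralar qualifies under the Coreth–Bralar agreement and 08.38 is covered: preferential rate Free applies instead.
The additional-duty order on 08.38 targets Eriara, not Bralar; it does not apply.
Duty = $140,661.90 × 0% = $0.00.
Line 2 (83.95, Zoray, 590 kg, $54,940.80):
Base rate for 83.95 is 10.5% + $2.34/kg.
83.95 has an FTA preferential rate, but origin Zoray is not Bralar; base rate stands.
Duty = $54,940.80 × 10.5% + 590 × $2.34 = $7,149.38.
Total = $0.00 + $7,149.38 = $7,149.38.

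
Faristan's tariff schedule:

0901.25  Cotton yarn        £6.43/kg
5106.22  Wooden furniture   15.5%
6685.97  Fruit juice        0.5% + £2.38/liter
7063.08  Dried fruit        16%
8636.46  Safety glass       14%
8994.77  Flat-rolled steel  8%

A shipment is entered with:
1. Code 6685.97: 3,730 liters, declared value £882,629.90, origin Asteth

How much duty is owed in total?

£13,290.55

Line 1 (6685.97, Asteth, 3,730 liters, £882,629.90):
Base rate for 6685.97 is 0.5% + £2.38/liter.
Duty = £882,629.90 × 0.5% + 3,730 × £2.38 = £13,290.55.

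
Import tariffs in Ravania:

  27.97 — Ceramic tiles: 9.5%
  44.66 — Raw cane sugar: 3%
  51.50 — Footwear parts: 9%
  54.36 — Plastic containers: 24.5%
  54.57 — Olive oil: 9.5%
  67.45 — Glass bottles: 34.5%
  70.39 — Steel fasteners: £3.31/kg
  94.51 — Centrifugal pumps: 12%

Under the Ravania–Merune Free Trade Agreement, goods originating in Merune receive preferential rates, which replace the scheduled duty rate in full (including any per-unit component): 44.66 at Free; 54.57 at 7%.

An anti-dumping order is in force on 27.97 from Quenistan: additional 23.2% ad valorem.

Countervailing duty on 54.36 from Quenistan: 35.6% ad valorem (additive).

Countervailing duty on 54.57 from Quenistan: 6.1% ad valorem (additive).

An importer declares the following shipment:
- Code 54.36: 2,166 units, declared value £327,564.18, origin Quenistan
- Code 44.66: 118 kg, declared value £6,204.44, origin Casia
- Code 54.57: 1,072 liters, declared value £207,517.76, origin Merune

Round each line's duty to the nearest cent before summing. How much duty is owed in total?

Line 1 (54.36, Quenistan, 2,166 units, £327,564.18):
Base rate for 54.36 is 24.5%.
Additional duty on 54.36 from Quenistan: +35.6%. Applied ad valorem rate: 24.5% + 35.6% = 60.1%.
Duty = £327,564.18 × 60.1% = £196,866.07.
Line 2 (44.66, Casia, 118 kg, £6,204.44):
Base rate for 44.66 is 3%.
44.66 has an FTA preferential rate, but origin Casia is not Merune; base rate stands.
Duty = £6,204.44 × 3% = £186.13.
Line 3 (54.57, Merune, 1,072 liters, £207,517.76):
Base rate for 54.57 is 9.5%.
Origin Merune qualifies under the Ravania–Merune agreement and 54.57 is covered: preferential rate 7% applies instead.
The additional-duty order on 54.57 targets Quenistan, not Merune; it does not apply.
Duty = £207,517.76 × 7% = £14,526.24.
Total = £196,866.07 + £186.13 + £14,526.24 = £211,578.44.

£211,578.44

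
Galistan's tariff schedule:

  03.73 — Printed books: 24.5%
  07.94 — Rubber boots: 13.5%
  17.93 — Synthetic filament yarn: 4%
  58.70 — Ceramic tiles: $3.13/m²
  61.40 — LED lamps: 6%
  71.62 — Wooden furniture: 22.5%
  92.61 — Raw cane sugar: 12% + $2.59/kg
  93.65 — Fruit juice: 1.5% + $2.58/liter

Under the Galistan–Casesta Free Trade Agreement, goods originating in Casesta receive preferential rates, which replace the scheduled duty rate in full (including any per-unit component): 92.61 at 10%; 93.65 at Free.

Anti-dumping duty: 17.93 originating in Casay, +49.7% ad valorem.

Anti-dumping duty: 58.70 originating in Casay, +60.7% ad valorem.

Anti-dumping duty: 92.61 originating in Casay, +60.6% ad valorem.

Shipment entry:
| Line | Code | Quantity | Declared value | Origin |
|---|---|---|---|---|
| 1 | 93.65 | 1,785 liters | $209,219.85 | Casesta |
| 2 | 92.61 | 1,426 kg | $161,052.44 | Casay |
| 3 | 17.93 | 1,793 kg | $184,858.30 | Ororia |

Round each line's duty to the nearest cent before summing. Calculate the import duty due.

$128,011.74

Line 1 (93.65, Casesta, 1,785 liters, $209,219.85):
Base rate for 93.65 is 1.5% + $2.58/liter.
Origin Casesta qualifies under the Galistan–Casesta agreement and 93.65 is covered: preferential rate Free applies instead.
Duty = $209,219.85 × 0% = $0.00.
Line 2 (92.61, Casay, 1,426 kg, $161,052.44):
Base rate for 92.61 is 12% + $2.59/kg.
92.61 has an FTA preferential rate, but origin Casay is not Casesta; base rate stands.
Additional duty on 92.61 from Casay: +60.6%. Applied ad valorem rate: 12% + 60.6% = 72.6%.
Duty = $161,052.44 × 72.6% + 1,426 × $2.59 = $120,617.41.
Line 3 (17.93, Ororia, 1,793 kg, $184,858.30):
Base rate for 17.93 is 4%.
The additional-duty order on 17.93 targets Casay, not Ororia; it does not apply.
Duty = $184,858.30 × 4% = $7,394.33.
Total = $0.00 + $120,617.41 + $7,394.33 = $128,011.74.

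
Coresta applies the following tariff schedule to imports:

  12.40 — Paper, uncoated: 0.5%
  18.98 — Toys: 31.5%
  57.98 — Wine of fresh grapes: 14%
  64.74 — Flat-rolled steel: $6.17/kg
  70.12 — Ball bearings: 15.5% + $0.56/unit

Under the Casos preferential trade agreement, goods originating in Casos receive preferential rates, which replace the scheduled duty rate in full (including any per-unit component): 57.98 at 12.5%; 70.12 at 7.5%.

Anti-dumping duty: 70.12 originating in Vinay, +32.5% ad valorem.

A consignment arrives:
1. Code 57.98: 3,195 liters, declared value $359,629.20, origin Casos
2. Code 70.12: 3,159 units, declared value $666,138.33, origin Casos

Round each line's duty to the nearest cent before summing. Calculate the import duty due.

Line 1 (57.98, Casos, 3,195 liters, $359,629.20):
Base rate for 57.98 is 14%.
Origin Casos qualifies under the Coresta–Casos agreement and 57.98 is covered: preferential rate 12.5% applies instead.
Duty = $359,629.20 × 12.5% = $44,953.65.
Line 2 (70.12, Casos, 3,159 units, $666,138.33):
Base rate for 70.12 is 15.5% + $0.56/unit.
Origin Casos qualifies under the Coresta–Casos agreement and 70.12 is covered: preferential rate 7.5% applies instead.
The additional-duty order on 70.12 targets Vinay, not Casos; it does not apply.
Duty = $666,138.33 × 7.5% = $49,960.37.
Total = $44,953.65 + $49,960.37 = $94,914.02.

$94,914.02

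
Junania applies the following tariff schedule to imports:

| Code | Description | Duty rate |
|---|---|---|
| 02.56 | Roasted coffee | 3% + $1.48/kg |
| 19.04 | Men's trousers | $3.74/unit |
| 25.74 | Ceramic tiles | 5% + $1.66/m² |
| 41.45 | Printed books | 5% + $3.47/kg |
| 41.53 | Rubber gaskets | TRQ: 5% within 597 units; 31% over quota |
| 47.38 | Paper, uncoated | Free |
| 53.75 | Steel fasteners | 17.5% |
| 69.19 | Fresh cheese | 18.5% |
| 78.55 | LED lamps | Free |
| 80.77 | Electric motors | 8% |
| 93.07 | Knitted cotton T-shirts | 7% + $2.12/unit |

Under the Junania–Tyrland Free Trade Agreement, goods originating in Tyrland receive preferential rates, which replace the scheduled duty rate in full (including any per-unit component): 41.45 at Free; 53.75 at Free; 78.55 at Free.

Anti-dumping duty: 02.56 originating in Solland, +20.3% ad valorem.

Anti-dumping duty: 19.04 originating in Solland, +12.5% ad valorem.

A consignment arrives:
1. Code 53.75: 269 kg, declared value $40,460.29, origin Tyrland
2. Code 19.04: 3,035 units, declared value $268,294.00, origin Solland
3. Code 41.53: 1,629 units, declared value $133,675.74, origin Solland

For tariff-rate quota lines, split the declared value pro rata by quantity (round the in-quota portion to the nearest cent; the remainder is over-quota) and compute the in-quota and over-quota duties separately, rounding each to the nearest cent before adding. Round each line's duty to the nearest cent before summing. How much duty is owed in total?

Line 1 (53.75, Tyrland, 269 kg, $40,460.29):
Base rate for 53.75 is 17.5%.
Origin Tyrland qualifies under the Junania–Tyrland agreement and 53.75 is covered: preferential rate Free applies instead.
Duty = $40,460.29 × 0% = $0.00.
Line 2 (19.04, Solland, 3,035 units, $268,294.00):
Base rate for 19.04 is $3.74/unit.
Additional duty on 19.04 from Solland: +12.5% ad valorem. Applied ad valorem rate = 12.5%.
Duty = $268,294.00 × 12.5% + 3,035 × $3.74 = $44,887.65.
Line 3 (41.53, Solland, 1,629 units, $133,675.74):
Code 41.53 is under a tariff-rate quota (threshold 597 units). In-quota: 597 units at 5%; over-quota: 1,032 units at 31%.
Pro-rata value split: in-quota = $133,675.74 × 597/1,629 = $48,989.82; over-quota = $133,675.74 − $48,989.82 = $84,685.92.
In-quota duty = $48,989.82 × 5% = $2,449.49. Over-quota duty = $84,685.92 × 31% = $26,252.64.
Line duty = $2,449.49 + $26,252.64 = $28,702.13.
Total = $0.00 + $44,887.65 + $28,702.13 = $73,589.78.

$73,589.78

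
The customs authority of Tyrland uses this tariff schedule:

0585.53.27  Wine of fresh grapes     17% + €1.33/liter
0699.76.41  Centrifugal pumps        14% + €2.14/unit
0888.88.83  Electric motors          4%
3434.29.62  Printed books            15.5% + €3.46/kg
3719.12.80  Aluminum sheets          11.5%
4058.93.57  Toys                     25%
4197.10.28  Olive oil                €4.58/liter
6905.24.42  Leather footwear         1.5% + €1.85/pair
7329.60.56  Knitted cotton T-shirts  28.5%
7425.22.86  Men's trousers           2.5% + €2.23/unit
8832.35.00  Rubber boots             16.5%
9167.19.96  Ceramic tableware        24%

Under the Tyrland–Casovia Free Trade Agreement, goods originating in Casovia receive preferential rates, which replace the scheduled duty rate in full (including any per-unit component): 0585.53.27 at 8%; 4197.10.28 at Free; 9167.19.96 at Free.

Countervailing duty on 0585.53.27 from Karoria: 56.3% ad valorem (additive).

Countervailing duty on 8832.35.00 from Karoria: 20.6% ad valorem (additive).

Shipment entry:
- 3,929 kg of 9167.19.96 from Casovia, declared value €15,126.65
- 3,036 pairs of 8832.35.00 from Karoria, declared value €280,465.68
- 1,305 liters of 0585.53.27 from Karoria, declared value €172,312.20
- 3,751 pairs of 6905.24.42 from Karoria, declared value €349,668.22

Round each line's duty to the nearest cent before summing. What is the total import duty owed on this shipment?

€244,277.63

Line 1 (9167.19.96, Casovia, 3,929 kg, €15,126.65):
Base rate for 9167.19.96 is 24%.
Origin Casovia qualifies under the Tyrland–Casovia agreement and 9167.19.96 is covered: preferential rate Free applies instead.
Duty = €15,126.65 × 0% = €0.00.
Line 2 (8832.35.00, Karoria, 3,036 pairs, €280,465.68):
Base rate for 8832.35.00 is 16.5%.
Additional duty on 8832.35.00 from Karoria: +20.6%. Applied ad valorem rate: 16.5% + 20.6% = 37.1%.
Duty = €280,465.68 × 37.1% = €104,052.77.
Line 3 (0585.53.27, Karoria, 1,305 liters, €172,312.20):
Base rate for 0585.53.27 is 17% + €1.33/liter.
0585.53.27 has an FTA preferential rate, but origin Karoria is not Casovia; base rate stands.
Additional duty on 0585.53.27 from Karoria: +56.3%. Applied ad valorem rate: 17% + 56.3% = 73.3%.
Duty = €172,312.20 × 73.3% + 1,305 × €1.33 = €128,040.49.
Line 4 (6905.24.42, Karoria, 3,751 pairs, €349,668.22):
Base rate for 6905.24.42 is 1.5% + €1.85/pair.
Duty = €349,668.22 × 1.5% + 3,751 × €1.85 = €12,184.37.
Total = €0.00 + €104,052.77 + €128,040.49 + €12,184.37 = €244,277.63.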